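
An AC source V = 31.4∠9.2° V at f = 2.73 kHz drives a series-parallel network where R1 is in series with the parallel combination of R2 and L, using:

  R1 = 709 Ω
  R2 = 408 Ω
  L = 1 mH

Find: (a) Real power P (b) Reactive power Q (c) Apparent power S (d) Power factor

Step 1 — Angular frequency: ω = 2π·f = 2π·2730 = 1.715e+04 rad/s.
Step 2 — Component impedances:
  R1: Z = R = 709 Ω
  R2: Z = R = 408 Ω
  L: Z = jωL = j·1.715e+04·0.001 = 0 + j17.15 Ω
Step 3 — Parallel branch: R2 || L = 1/(1/R2 + 1/L) = 0.7199 + j17.12 Ω.
Step 4 — Series with R1: Z_total = R1 + (R2 || L) = 709.7 + j17.12 Ω = 709.9∠1.4° Ω.
Step 5 — Source phasor: V = 31.4∠9.2° V = 31 + j5.02 V.
Step 6 — Current: I = V / Z = 0.04382 + j0.006016 A = 0.04423∠7.8° A.
Step 7 — Complex power: S = V·I* = 1.388 + j0.0335 VA.
Step 8 — Real power: P = Re(S) = 1.388 W.
Step 9 — Reactive power: Q = Im(S) = 0.0335 VAR.
Step 10 — Apparent power: |S| = 1.389 VA.
Step 11 — Power factor: PF = P/|S| = 0.9997 (lagging).

(a) P = 1.388 W  (b) Q = 0.0335 VAR  (c) S = 1.389 VA  (d) PF = 0.9997 (lagging)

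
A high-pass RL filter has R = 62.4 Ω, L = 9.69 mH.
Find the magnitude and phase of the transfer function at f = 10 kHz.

Step 1 — Angular frequency: ω = 2π·1e+04 = 6.283e+04 rad/s.
Step 2 — Transfer function: H(jω) = jωL/(R + jωL).
Step 3 — Numerator jωL = j·608.8; denominator R + jωL = 62.4 + j608.8.
Step 4 — H = 0.9896 + j0.1014.
Step 5 — Magnitude: |H| = 0.9948 (-0.0 dB); phase: φ = 5.9°.

|H| = 0.9948 (-0.0 dB), φ = 5.9°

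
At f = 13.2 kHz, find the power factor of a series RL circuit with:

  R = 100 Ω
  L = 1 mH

Step 1 — Angular frequency: ω = 2π·f = 2π·1.32e+04 = 8.294e+04 rad/s.
Step 2 — Component impedances:
  R: Z = R = 100 Ω
  L: Z = jωL = j·8.294e+04·0.001 = 0 + j82.94 Ω
Step 3 — Series combination: Z_total = R + L = 100 + j82.94 Ω = 129.9∠39.7° Ω.
Step 4 — Power factor: PF = cos(φ) = Re(Z)/|Z| = 100/129.92 = 0.7697.
Step 5 — Type: Im(Z) = 82.94 ⇒ lagging (phase φ = 39.7°).

PF = 0.7697 (lagging, φ = 39.7°)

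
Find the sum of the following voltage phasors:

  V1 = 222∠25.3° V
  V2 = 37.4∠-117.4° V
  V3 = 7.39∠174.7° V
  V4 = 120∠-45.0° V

Step 1 — Convert each phasor to rectangular form:
  V1 = 222·(cos(25.3°) + j·sin(25.3°)) = 200.7 + j94.87 V
  V2 = 37.4·(cos(-117.4°) + j·sin(-117.4°)) = -17.21 - j33.2 V
  V3 = 7.39·(cos(174.7°) + j·sin(174.7°)) = -7.358 + j0.6826 V
  V4 = 120·(cos(-45.0°) + j·sin(-45.0°)) = 84.85 - j84.85 V
Step 2 — Sum components: V_total = 261 - j22.5 V.
Step 3 — Convert to polar: |V_total| = 262 V, ∠V_total = -4.9°.

V_total = 262∠-4.9° V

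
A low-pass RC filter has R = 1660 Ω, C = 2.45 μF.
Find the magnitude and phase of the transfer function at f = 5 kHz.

Step 1 — Angular frequency: ω = 2π·5000 = 3.142e+04 rad/s.
Step 2 — Transfer function: H(jω) = 1/(1 + jωRC).
Step 3 — Denominator: 1 + jωRC = 1 + j·3.142e+04·1660·2.45e-06 = 1 + j127.8.
Step 4 — H = 6.125e-05 - j0.007826.
Step 5 — Magnitude: |H| = 0.007826 (-42.1 dB); phase: φ = -89.6°.

|H| = 0.007826 (-42.1 dB), φ = -89.6°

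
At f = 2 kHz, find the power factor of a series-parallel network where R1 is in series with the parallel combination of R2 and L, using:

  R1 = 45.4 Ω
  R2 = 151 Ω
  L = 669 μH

Step 1 — Angular frequency: ω = 2π·f = 2π·2000 = 1.257e+04 rad/s.
Step 2 — Component impedances:
  R1: Z = R = 45.4 Ω
  R2: Z = R = 151 Ω
  L: Z = jωL = j·1.257e+04·0.000669 = 0 + j8.407 Ω
Step 3 — Parallel branch: R2 || L = 1/(1/R2 + 1/L) = 0.4666 + j8.381 Ω.
Step 4 — Series with R1: Z_total = R1 + (R2 || L) = 45.87 + j8.381 Ω = 46.63∠10.4° Ω.
Step 5 — Power factor: PF = cos(φ) = Re(Z)/|Z| = 45.87/46.63 = 0.9837.
Step 6 — Type: Im(Z) = 8.381 ⇒ lagging (phase φ = 10.4°).

PF = 0.9837 (lagging, φ = 10.4°)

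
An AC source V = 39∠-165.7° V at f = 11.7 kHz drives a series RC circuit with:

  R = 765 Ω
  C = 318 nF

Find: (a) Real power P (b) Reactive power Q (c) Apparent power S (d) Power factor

Step 1 — Angular frequency: ω = 2π·f = 2π·1.17e+04 = 7.351e+04 rad/s.
Step 2 — Component impedances:
  R: Z = R = 765 Ω
  C: Z = 1/(jωC) = -j/(ω·C) = 0 - j42.78 Ω
Step 3 — Series combination: Z_total = R + C = 765 - j42.78 Ω = 766.2∠-3.2° Ω.
Step 4 — Source phasor: V = 39∠-165.7° V = -37.79 - j9.633 V.
Step 5 — Current: I = V / Z = -0.04854 - j0.01531 A = 0.0509∠-162.5° A.
Step 6 — Complex power: S = V·I* = 1.982 - j0.1108 VA.
Step 7 — Real power: P = Re(S) = 1.982 W.
Step 8 — Reactive power: Q = Im(S) = -0.1108 VAR.
Step 9 — Apparent power: |S| = 1.985 VA.
Step 10 — Power factor: PF = P/|S| = 0.9984 (leading).

(a) P = 1.982 W  (b) Q = -0.1108 VAR  (c) S = 1.985 VA  (d) PF = 0.9984 (leading)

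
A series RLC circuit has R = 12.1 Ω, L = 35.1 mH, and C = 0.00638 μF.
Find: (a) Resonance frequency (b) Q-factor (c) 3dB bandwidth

Step 1 — Resonance: ω₀ = 1/√(LC) = 1/√(0.0351·6.38e-09) = 6.682e+04 rad/s.
Step 2 — f₀ = ω₀/(2π) = 1.064e+04 Hz.
Step 3 — Series Q: Q = ω₀L/R = 6.682e+04·0.0351/12.1 = 193.8.
Step 4 — Bandwidth: Δω = ω₀/Q = 344.7 rad/s; BW = Δω/(2π) = 54.87 Hz.

(a) f₀ = 1.064e+04 Hz  (b) Q = 193.8  (c) BW = 54.87 Hz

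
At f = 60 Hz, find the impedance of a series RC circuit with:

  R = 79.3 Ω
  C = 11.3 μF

Step 1 — Angular frequency: ω = 2π·f = 2π·60 = 377 rad/s.
Step 2 — Component impedances:
  R: Z = R = 79.3 Ω
  C: Z = 1/(jωC) = -j/(ω·C) = 0 - j234.7 Ω
Step 3 — Series combination: Z_total = R + C = 79.3 - j234.7 Ω = 247.8∠-71.3° Ω.

Z = 79.3 - j234.7 Ω = 247.8∠-71.3° Ω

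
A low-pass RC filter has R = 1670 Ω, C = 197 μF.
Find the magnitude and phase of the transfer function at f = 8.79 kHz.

Step 1 — Angular frequency: ω = 2π·8790 = 5.523e+04 rad/s.
Step 2 — Transfer function: H(jω) = 1/(1 + jωRC).
Step 3 — Denominator: 1 + jωRC = 1 + j·5.523e+04·1670·0.000197 = 1 + j1.817e+04.
Step 4 — H = 3.029e-09 - j5.504e-05.
Step 5 — Magnitude: |H| = 5.504e-05 (-85.2 dB); phase: φ = -90.0°.

|H| = 5.504e-05 (-85.2 dB), φ = -90.0°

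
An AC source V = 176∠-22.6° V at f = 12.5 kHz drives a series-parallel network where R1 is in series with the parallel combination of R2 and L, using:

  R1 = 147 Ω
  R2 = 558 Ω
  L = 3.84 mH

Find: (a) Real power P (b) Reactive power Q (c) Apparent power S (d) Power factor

Step 1 — Angular frequency: ω = 2π·f = 2π·1.25e+04 = 7.854e+04 rad/s.
Step 2 — Component impedances:
  R1: Z = R = 147 Ω
  R2: Z = R = 558 Ω
  L: Z = jωL = j·7.854e+04·0.00384 = 0 + j301.6 Ω
Step 3 — Parallel branch: R2 || L = 1/(1/R2 + 1/L) = 126.2 + j233.4 Ω.
Step 4 — Series with R1: Z_total = R1 + (R2 || L) = 273.2 + j233.4 Ω = 359.3∠40.5° Ω.
Step 5 — Source phasor: V = 176∠-22.6° V = 162.5 - j67.64 V.
Step 6 — Current: I = V / Z = 0.2215 - j0.4369 A = 0.4898∠-63.1° A.
Step 7 — Complex power: S = V·I* = 65.54 + j56.01 VA.
Step 8 — Real power: P = Re(S) = 65.54 W.
Step 9 — Reactive power: Q = Im(S) = 56.01 VAR.
Step 10 — Apparent power: |S| = 86.21 VA.
Step 11 — Power factor: PF = P/|S| = 0.7603 (lagging).

(a) P = 65.54 W  (b) Q = 56.01 VAR  (c) S = 86.21 VA  (d) PF = 0.7603 (lagging)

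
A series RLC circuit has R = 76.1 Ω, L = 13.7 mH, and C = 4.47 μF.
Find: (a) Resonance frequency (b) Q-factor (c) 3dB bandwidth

Step 1 — Resonance condition Im(Z)=0 gives ω₀ = 1/√(LC).
Step 2 — ω₀ = 1/√(0.0137·4.47e-06) = 4041 rad/s.
Step 3 — f₀ = ω₀/(2π) = 643.1 Hz.
Step 4 — Series Q: Q = ω₀L/R = 4041·0.0137/76.1 = 0.7275.
Step 5 — 3dB bandwidth: Δω = ω₀/Q = 5555 rad/s; BW = Δω/(2π) = 884.1 Hz.

(a) f₀ = 643.1 Hz  (b) Q = 0.7275  (c) BW = 884.1 Hz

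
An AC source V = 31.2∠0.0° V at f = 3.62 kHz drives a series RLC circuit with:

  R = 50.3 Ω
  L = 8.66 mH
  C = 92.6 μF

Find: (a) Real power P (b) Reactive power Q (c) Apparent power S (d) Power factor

Step 1 — Angular frequency: ω = 2π·f = 2π·3620 = 2.275e+04 rad/s.
Step 2 — Component impedances:
  R: Z = R = 50.3 Ω
  L: Z = jωL = j·2.275e+04·0.00866 = 0 + j197 Ω
  C: Z = 1/(jωC) = -j/(ω·C) = 0 - j0.4748 Ω
Step 3 — Series combination: Z_total = R + L + C = 50.3 + j196.5 Ω = 202.8∠75.6° Ω.
Step 4 — Source phasor: V = 31.2∠0.0° V = 31.2 V.
Step 5 — Current: I = V / Z = 0.03815 - j0.149 A = 0.1538∠-75.6° A.
Step 6 — Complex power: S = V·I* = 1.19 + j4.649 VA.
Step 7 — Real power: P = Re(S) = 1.19 W.
Step 8 — Reactive power: Q = Im(S) = 4.649 VAR.
Step 9 — Apparent power: |S| = 4.799 VA.
Step 10 — Power factor: PF = P/|S| = 0.248 (lagging).

(a) P = 1.19 W  (b) Q = 4.649 VAR  (c) S = 4.799 VA  (d) PF = 0.248 (lagging)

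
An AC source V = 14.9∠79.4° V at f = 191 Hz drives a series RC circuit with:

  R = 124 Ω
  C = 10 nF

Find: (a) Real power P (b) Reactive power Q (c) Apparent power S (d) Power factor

Step 1 — Angular frequency: ω = 2π·f = 2π·191 = 1200 rad/s.
Step 2 — Component impedances:
  R: Z = R = 124 Ω
  C: Z = 1/(jωC) = -j/(ω·C) = 0 - j8.333e+04 Ω
Step 3 — Series combination: Z_total = R + C = 124 - j8.333e+04 Ω = 8.333e+04∠-89.9° Ω.
Step 4 — Source phasor: V = 14.9∠79.4° V = 2.741 + j14.65 V.
Step 5 — Current: I = V / Z = -0.0001757 + j3.315e-05 A = 0.0001788∠169.3° A.
Step 6 — Complex power: S = V·I* = 3.965e-06 - j0.002664 VA.
Step 7 — Real power: P = Re(S) = 3.965e-06 W.
Step 8 — Reactive power: Q = Im(S) = -0.002664 VAR.
Step 9 — Apparent power: |S| = 0.002664 VA.
Step 10 — Power factor: PF = P/|S| = 0.001488 (leading).

(a) P = 3.965e-06 W  (b) Q = -0.002664 VAR  (c) S = 0.002664 VA  (d) PF = 0.001488 (leading)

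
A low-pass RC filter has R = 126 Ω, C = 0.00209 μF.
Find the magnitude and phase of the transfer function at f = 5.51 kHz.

Step 1 — Angular frequency: ω = 2π·5510 = 3.462e+04 rad/s.
Step 2 — Transfer function: H(jω) = 1/(1 + jωRC).
Step 3 — Denominator: 1 + jωRC = 1 + j·3.462e+04·126·2.09e-09 = 1 + j0.009117.
Step 4 — H = 0.9999 - j0.009116.
Step 5 — Magnitude: |H| = 1 (-0.0 dB); phase: φ = -0.5°.

|H| = 1 (-0.0 dB), φ = -0.5°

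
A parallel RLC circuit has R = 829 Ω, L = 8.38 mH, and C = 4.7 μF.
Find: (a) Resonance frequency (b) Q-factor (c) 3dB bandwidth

Step 1 — Resonance: ω₀ = 1/√(LC) = 1/√(0.00838·4.7e-06) = 5039 rad/s.
Step 2 — f₀ = ω₀/(2π) = 802 Hz.
Step 3 — Parallel Q: Q = R/(ω₀L) = 829/(5039·0.00838) = 19.63.
Step 4 — Bandwidth: Δω = ω₀/Q = 256.7 rad/s; BW = Δω/(2π) = 40.85 Hz.

(a) f₀ = 802 Hz  (b) Q = 19.63  (c) BW = 40.85 Hz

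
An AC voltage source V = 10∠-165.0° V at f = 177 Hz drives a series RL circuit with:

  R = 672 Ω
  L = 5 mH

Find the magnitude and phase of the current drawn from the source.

Step 1 — Angular frequency: ω = 2π·f = 2π·177 = 1112 rad/s.
Step 2 — Component impedances:
  R: Z = R = 672 Ω
  L: Z = jωL = j·1112·0.005 = 0 + j5.561 Ω
Step 3 — Series combination: Z_total = R + L = 672 + j5.561 Ω = 672∠0.5° Ω.
Step 4 — Source phasor: V = 10∠-165.0° V = -9.659 - j2.588 V.
Step 5 — Ohm's law: I = V / Z_total = (-9.659 - j2.588) / (672 + j5.561) = -0.0144 - j0.003732 A.
Step 6 — Convert to polar: |I| = 0.01488 A, ∠I = -165.5°.

I = 0.01488∠-165.5° A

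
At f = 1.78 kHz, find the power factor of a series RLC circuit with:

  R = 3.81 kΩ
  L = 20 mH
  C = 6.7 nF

Step 1 — Angular frequency: ω = 2π·f = 2π·1780 = 1.118e+04 rad/s.
Step 2 — Component impedances:
  R: Z = R = 3810 Ω
  L: Z = jωL = j·1.118e+04·0.02 = 0 + j223.7 Ω
  C: Z = 1/(jωC) = -j/(ω·C) = 0 - j1.335e+04 Ω
Step 3 — Series combination: Z_total = R + L + C = 3810 - j1.312e+04 Ω = 1.366e+04∠-73.8° Ω.
Step 4 — Power factor: PF = cos(φ) = Re(Z)/|Z| = 3810/13663.5 = 0.2788.
Step 5 — Type: Im(Z) = -1.312e+04 ⇒ leading (phase φ = -73.8°).

PF = 0.2788 (leading, φ = -73.8°)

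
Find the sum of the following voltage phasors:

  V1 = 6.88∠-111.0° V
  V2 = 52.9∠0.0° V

Step 1 — Convert each phasor to rectangular form:
  V1 = 6.88·(cos(-111.0°) + j·sin(-111.0°)) = -2.466 - j6.423 V
  V2 = 52.9·(cos(0.0°) + j·sin(0.0°)) = 52.9 V
Step 2 — Sum components: V_total = 50.43 - j6.423 V.
Step 3 — Convert to polar: |V_total| = 50.84 V, ∠V_total = -7.3°.

V_total = 50.84∠-7.3° V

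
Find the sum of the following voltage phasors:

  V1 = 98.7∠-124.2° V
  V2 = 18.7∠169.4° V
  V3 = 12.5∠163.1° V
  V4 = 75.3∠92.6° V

Step 1 — Convert each phasor to rectangular form:
  V1 = 98.7·(cos(-124.2°) + j·sin(-124.2°)) = -55.48 - j81.63 V
  V2 = 18.7·(cos(169.4°) + j·sin(169.4°)) = -18.38 + j3.44 V
  V3 = 12.5·(cos(163.1°) + j·sin(163.1°)) = -11.96 + j3.634 V
  V4 = 75.3·(cos(92.6°) + j·sin(92.6°)) = -3.416 + j75.22 V
Step 2 — Sum components: V_total = -89.23 + j0.6633 V.
Step 3 — Convert to polar: |V_total| = 89.24 V, ∠V_total = 179.6°.

V_total = 89.24∠179.6° V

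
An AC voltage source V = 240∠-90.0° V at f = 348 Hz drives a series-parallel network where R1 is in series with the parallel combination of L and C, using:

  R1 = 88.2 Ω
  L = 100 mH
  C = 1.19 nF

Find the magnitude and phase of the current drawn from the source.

Step 1 — Angular frequency: ω = 2π·f = 2π·348 = 2187 rad/s.
Step 2 — Component impedances:
  R1: Z = R = 88.2 Ω
  L: Z = jωL = j·2187·0.1 = 0 + j218.7 Ω
  C: Z = 1/(jωC) = -j/(ω·C) = 0 - j3.843e+05 Ω
Step 3 — Parallel branch: L || C = 1/(1/L + 1/C) = 0 + j218.8 Ω.
Step 4 — Series with R1: Z_total = R1 + (L || C) = 88.2 + j218.8 Ω = 235.9∠68.0° Ω.
Step 5 — Source phasor: V = 240∠-90.0° V = 0 - j240 V.
Step 6 — Ohm's law: I = V / Z_total = (0 - j240) / (88.2 + j218.8) = -0.9436 - j0.3804 A.
Step 7 — Convert to polar: |I| = 1.017 A, ∠I = -158.0°.

I = 1.017∠-158.0° A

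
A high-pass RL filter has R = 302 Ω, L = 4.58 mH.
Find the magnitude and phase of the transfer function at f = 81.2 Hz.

Step 1 — Angular frequency: ω = 2π·81.2 = 510.2 rad/s.
Step 2 — Transfer function: H(jω) = jωL/(R + jωL).
Step 3 — Numerator jωL = j·2.337; denominator R + jωL = 302 + j2.337.
Step 4 — H = 5.986e-05 + j0.007737.
Step 5 — Magnitude: |H| = 0.007737 (-42.2 dB); phase: φ = 89.6°.

|H| = 0.007737 (-42.2 dB), φ = 89.6°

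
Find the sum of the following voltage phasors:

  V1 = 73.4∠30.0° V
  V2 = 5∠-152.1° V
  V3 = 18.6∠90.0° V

Step 1 — Convert each phasor to rectangular form:
  V1 = 73.4·(cos(30.0°) + j·sin(30.0°)) = 63.57 + j36.7 V
  V2 = 5·(cos(-152.1°) + j·sin(-152.1°)) = -4.419 - j2.34 V
  V3 = 18.6·(cos(90.0°) + j·sin(90.0°)) = 0 + j18.6 V
Step 2 — Sum components: V_total = 59.15 + j52.96 V.
Step 3 — Convert to polar: |V_total| = 79.39 V, ∠V_total = 41.8°.

V_total = 79.39∠41.8° V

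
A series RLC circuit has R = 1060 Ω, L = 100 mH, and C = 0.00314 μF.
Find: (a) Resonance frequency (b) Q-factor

Step 1 — Resonance condition Im(Z)=0 gives ω₀ = 1/√(LC).
Step 2 — ω₀ = 1/√(0.1·3.14e-09) = 5.643e+04 rad/s.
Step 3 — f₀ = ω₀/(2π) = 8982 Hz.
Step 4 — Series Q: Q = ω₀L/R = 5.643e+04·0.1/1060 = 5.324.

(a) f₀ = 8982 Hz  (b) Q = 5.324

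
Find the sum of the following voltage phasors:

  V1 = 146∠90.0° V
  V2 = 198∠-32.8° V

Step 1 — Convert each phasor to rectangular form:
  V1 = 146·(cos(90.0°) + j·sin(90.0°)) = 0 + j146 V
  V2 = 198·(cos(-32.8°) + j·sin(-32.8°)) = 166.4 - j107.3 V
Step 2 — Sum components: V_total = 166.4 + j38.74 V.
Step 3 — Convert to polar: |V_total| = 170.9 V, ∠V_total = 13.1°.

V_total = 170.9∠13.1° V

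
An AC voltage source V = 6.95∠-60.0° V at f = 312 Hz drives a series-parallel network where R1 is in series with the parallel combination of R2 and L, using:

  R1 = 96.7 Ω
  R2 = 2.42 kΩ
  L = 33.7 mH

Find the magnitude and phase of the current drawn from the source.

Step 1 — Angular frequency: ω = 2π·f = 2π·312 = 1960 rad/s.
Step 2 — Component impedances:
  R1: Z = R = 96.7 Ω
  R2: Z = R = 2420 Ω
  L: Z = jωL = j·1960·0.0337 = 0 + j66.06 Ω
Step 3 — Parallel branch: R2 || L = 1/(1/R2 + 1/L) = 1.802 + j66.01 Ω.
Step 4 — Series with R1: Z_total = R1 + (R2 || L) = 98.5 + j66.01 Ω = 118.6∠33.8° Ω.
Step 5 — Source phasor: V = 6.95∠-60.0° V = 3.475 - j6.019 V.
Step 6 — Ohm's law: I = V / Z_total = (3.475 - j6.019) / (98.5 + j66.01) = -0.003914 - j0.05848 A.
Step 7 — Convert to polar: |I| = 0.05861 A, ∠I = -93.8°.

I = 0.05861∠-93.8° A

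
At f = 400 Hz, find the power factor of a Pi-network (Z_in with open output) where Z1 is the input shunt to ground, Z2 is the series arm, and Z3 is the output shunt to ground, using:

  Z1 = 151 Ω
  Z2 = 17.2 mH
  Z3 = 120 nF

Step 1 — Angular frequency: ω = 2π·f = 2π·400 = 2513 rad/s.
Step 2 — Component impedances:
  Z1: Z = R = 151 Ω
  Z2: Z = jωL = j·2513·0.0172 = 0 + j43.23 Ω
  Z3: Z = 1/(jωC) = -j/(ω·C) = 0 - j3316 Ω
Step 3 — With open output, the series arm Z2 and the output shunt Z3 appear in series to ground: Z2 + Z3 = 0 - j3272 Ω.
Step 4 — Parallel with input shunt Z1: Z_in = Z1 || (Z2 + Z3) = 150.7 - j6.953 Ω = 150.8∠-2.6° Ω.
Step 5 — Power factor: PF = cos(φ) = Re(Z)/|Z| = 150.68/150.84 = 0.9989.
Step 6 — Type: Im(Z) = -6.953 ⇒ leading (phase φ = -2.6°).

PF = 0.9989 (leading, φ = -2.6°)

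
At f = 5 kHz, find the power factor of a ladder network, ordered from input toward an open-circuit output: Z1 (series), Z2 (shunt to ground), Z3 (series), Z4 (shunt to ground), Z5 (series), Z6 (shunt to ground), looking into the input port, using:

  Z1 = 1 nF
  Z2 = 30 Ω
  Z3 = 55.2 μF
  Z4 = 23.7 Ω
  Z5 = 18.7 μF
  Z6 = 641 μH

Step 1 — Angular frequency: ω = 2π·f = 2π·5000 = 3.142e+04 rad/s.
Step 2 — Component impedances:
  Z1: Z = 1/(jωC) = -j/(ω·C) = 0 - j3.183e+04 Ω
  Z2: Z = R = 30 Ω
  Z3: Z = 1/(jωC) = -j/(ω·C) = 0 - j0.5766 Ω
  Z4: Z = R = 23.7 Ω
  Z5: Z = 1/(jωC) = -j/(ω·C) = 0 - j1.702 Ω
  Z6: Z = jωL = j·3.142e+04·0.000641 = 0 + j20.14 Ω
Step 3 — Ladder network (open output): work backward from the far end, alternating series and parallel combinations. Z_in = 8.567 - j3.182e+04 Ω = 3.182e+04∠-90.0° Ω.
Step 4 — Power factor: PF = cos(φ) = Re(Z)/|Z| = 8.567/3.182e+04 = 0.0002692.
Step 5 — Type: Im(Z) = -3.182e+04 ⇒ leading (phase φ = -90.0°).

PF = 0.0002692 (leading, φ = -90.0°)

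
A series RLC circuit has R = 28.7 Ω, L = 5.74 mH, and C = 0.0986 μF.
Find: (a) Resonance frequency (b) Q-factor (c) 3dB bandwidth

Step 1 — Resonance condition Im(Z)=0 gives ω₀ = 1/√(LC).
Step 2 — ω₀ = 1/√(0.00574·9.86e-08) = 4.203e+04 rad/s.
Step 3 — f₀ = ω₀/(2π) = 6690 Hz.
Step 4 — Series Q: Q = ω₀L/R = 4.203e+04·0.00574/28.7 = 8.407.
Step 5 — 3dB bandwidth: Δω = ω₀/Q = 5000 rad/s; BW = Δω/(2π) = 795.8 Hz.

(a) f₀ = 6690 Hz  (b) Q = 8.407  (c) BW = 795.8 Hz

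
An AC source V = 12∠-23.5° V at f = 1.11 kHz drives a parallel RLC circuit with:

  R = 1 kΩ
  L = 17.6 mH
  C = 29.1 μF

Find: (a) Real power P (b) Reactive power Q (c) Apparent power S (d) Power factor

Step 1 — Angular frequency: ω = 2π·f = 2π·1110 = 6974 rad/s.
Step 2 — Component impedances:
  R: Z = R = 1000 Ω
  L: Z = jωL = j·6974·0.0176 = 0 + j122.7 Ω
  C: Z = 1/(jωC) = -j/(ω·C) = 0 - j4.927 Ω
Step 3 — Parallel combination: 1/Z_total = 1/R + 1/L + 1/C; Z_total = 0.02635 - j5.133 Ω = 5.133∠-89.7° Ω.
Step 4 — Source phasor: V = 12∠-23.5° V = 11 - j4.785 V.
Step 5 — Current: I = V / Z = 0.9432 + j2.139 A = 2.338∠66.2° A.
Step 6 — Complex power: S = V·I* = 0.144 - j28.05 VA.
Step 7 — Real power: P = Re(S) = 0.144 W.
Step 8 — Reactive power: Q = Im(S) = -28.05 VAR.
Step 9 — Apparent power: |S| = 28.05 VA.
Step 10 — Power factor: PF = P/|S| = 0.005133 (leading).

(a) P = 0.144 W  (b) Q = -28.05 VAR  (c) S = 28.05 VA  (d) PF = 0.005133 (leading)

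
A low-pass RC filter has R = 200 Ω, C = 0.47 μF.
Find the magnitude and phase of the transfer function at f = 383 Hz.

Step 1 — Angular frequency: ω = 2π·383 = 2406 rad/s.
Step 2 — Transfer function: H(jω) = 1/(1 + jωRC).
Step 3 — Denominator: 1 + jωRC = 1 + j·2406·200·4.7e-07 = 1 + j0.2262.
Step 4 — H = 0.9513 - j0.2152.
Step 5 — Magnitude: |H| = 0.9754 (-0.2 dB); phase: φ = -12.7°.

|H| = 0.9754 (-0.2 dB), φ = -12.7°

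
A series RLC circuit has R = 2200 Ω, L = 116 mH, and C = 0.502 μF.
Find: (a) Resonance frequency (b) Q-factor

Step 1 — Resonance condition Im(Z)=0 gives ω₀ = 1/√(LC).
Step 2 — ω₀ = 1/√(0.116·5.02e-07) = 4144 rad/s.
Step 3 — f₀ = ω₀/(2π) = 659.5 Hz.
Step 4 — Series Q: Q = ω₀L/R = 4144·0.116/2200 = 0.2185.

(a) f₀ = 659.5 Hz  (b) Q = 0.2185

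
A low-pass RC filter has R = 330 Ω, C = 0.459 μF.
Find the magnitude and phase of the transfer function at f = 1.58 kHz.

Step 1 — Angular frequency: ω = 2π·1580 = 9927 rad/s.
Step 2 — Transfer function: H(jω) = 1/(1 + jωRC).
Step 3 — Denominator: 1 + jωRC = 1 + j·9927·330·4.59e-07 = 1 + j1.504.
Step 4 — H = 0.3066 - j0.4611.
Step 5 — Magnitude: |H| = 0.5538 (-5.1 dB); phase: φ = -56.4°.

|H| = 0.5538 (-5.1 dB), φ = -56.4°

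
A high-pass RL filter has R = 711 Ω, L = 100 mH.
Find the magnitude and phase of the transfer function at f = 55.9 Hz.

Step 1 — Angular frequency: ω = 2π·55.9 = 351.2 rad/s.
Step 2 — Transfer function: H(jω) = jωL/(R + jωL).
Step 3 — Numerator jωL = j·35.12; denominator R + jωL = 711 + j35.12.
Step 4 — H = 0.002434 + j0.04928.
Step 5 — Magnitude: |H| = 0.04934 (-26.1 dB); phase: φ = 87.2°.

|H| = 0.04934 (-26.1 dB), φ = 87.2°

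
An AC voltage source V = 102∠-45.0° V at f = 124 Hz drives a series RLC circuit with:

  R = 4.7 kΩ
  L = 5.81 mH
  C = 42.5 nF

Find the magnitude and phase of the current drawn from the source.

Step 1 — Angular frequency: ω = 2π·f = 2π·124 = 779.1 rad/s.
Step 2 — Component impedances:
  R: Z = R = 4700 Ω
  L: Z = jωL = j·779.1·0.00581 = 0 + j4.527 Ω
  C: Z = 1/(jωC) = -j/(ω·C) = 0 - j3.02e+04 Ω
Step 3 — Series combination: Z_total = R + L + C = 4700 - j3.02e+04 Ω = 3.056e+04∠-81.2° Ω.
Step 4 — Source phasor: V = 102∠-45.0° V = 72.12 - j72.12 V.
Step 5 — Ohm's law: I = V / Z_total = (72.12 - j72.12) / (4700 - j3.02e+04) = 0.002695 + j0.001969 A.
Step 6 — Convert to polar: |I| = 0.003338 A, ∠I = 36.2°.

I = 0.003338∠36.2° A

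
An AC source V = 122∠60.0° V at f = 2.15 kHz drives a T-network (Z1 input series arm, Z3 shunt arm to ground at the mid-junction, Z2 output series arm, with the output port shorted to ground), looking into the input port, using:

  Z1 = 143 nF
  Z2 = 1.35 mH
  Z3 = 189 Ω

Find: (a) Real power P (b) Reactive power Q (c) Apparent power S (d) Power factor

Step 1 — Angular frequency: ω = 2π·f = 2π·2150 = 1.351e+04 rad/s.
Step 2 — Component impedances:
  Z1: Z = 1/(jωC) = -j/(ω·C) = 0 - j517.7 Ω
  Z2: Z = jωL = j·1.351e+04·0.00135 = 0 + j18.24 Ω
  Z3: Z = R = 189 Ω
Step 3 — With the output port shorted to ground, the output series arm Z2 runs from the junction to ground; the shunt arm Z3 also runs from the junction to ground. They appear in parallel: Z3 || Z2 = 1.743 + j18.07 Ω.
Step 4 — Series with input arm Z1: Z_in = Z1 + (Z3 || Z2) = 1.743 - j499.6 Ω = 499.6∠-89.8° Ω.
Step 5 — Source phasor: V = 122∠60.0° V = 61 + j105.7 V.
Step 6 — Current: I = V / Z = -0.2111 + j0.1228 A = 0.2442∠149.8° A.
Step 7 — Complex power: S = V·I* = 0.104 - j29.79 VA.
Step 8 — Real power: P = Re(S) = 0.104 W.
Step 9 — Reactive power: Q = Im(S) = -29.79 VAR.
Step 10 — Apparent power: |S| = 29.79 VA.
Step 11 — Power factor: PF = P/|S| = 0.00349 (leading).

(a) P = 0.104 W  (b) Q = -29.79 VAR  (c) S = 29.79 VA  (d) PF = 0.00349 (leading)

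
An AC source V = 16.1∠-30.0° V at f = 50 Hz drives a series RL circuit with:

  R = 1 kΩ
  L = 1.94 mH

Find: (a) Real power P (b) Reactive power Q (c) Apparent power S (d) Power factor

Step 1 — Angular frequency: ω = 2π·f = 2π·50 = 314.2 rad/s.
Step 2 — Component impedances:
  R: Z = R = 1000 Ω
  L: Z = jωL = j·314.2·0.00194 = 0 + j0.6095 Ω
Step 3 — Series combination: Z_total = R + L = 1000 + j0.6095 Ω = 1000∠0.0° Ω.
Step 4 — Source phasor: V = 16.1∠-30.0° V = 13.94 - j8.05 V.
Step 5 — Current: I = V / Z = 0.01394 - j0.008058 A = 0.0161∠-30.0° A.
Step 6 — Complex power: S = V·I* = 0.2592 + j0.000158 VA.
Step 7 — Real power: P = Re(S) = 0.2592 W.
Step 8 — Reactive power: Q = Im(S) = 0.000158 VAR.
Step 9 — Apparent power: |S| = 0.2592 VA.
Step 10 — Power factor: PF = P/|S| = 1 (lagging).

(a) P = 0.2592 W  (b) Q = 0.000158 VAR  (c) S = 0.2592 VA  (d) PF = 1 (lagging)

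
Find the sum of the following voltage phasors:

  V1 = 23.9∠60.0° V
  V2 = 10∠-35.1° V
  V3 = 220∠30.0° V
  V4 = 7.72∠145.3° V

Step 1 — Convert each phasor to rectangular form:
  V1 = 23.9·(cos(60.0°) + j·sin(60.0°)) = 11.95 + j20.7 V
  V2 = 10·(cos(-35.1°) + j·sin(-35.1°)) = 8.181 - j5.75 V
  V3 = 220·(cos(30.0°) + j·sin(30.0°)) = 190.5 + j110 V
  V4 = 7.72·(cos(145.3°) + j·sin(145.3°)) = -6.347 + j4.395 V
Step 2 — Sum components: V_total = 204.3 + j129.3 V.
Step 3 — Convert to polar: |V_total| = 241.8 V, ∠V_total = 32.3°.

V_total = 241.8∠32.3° V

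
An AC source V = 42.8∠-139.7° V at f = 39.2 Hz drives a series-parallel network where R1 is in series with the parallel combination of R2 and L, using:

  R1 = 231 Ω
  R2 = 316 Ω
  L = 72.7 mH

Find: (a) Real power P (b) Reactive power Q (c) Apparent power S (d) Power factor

Step 1 — Angular frequency: ω = 2π·f = 2π·39.2 = 246.3 rad/s.
Step 2 — Component impedances:
  R1: Z = R = 231 Ω
  R2: Z = R = 316 Ω
  L: Z = jωL = j·246.3·0.0727 = 0 + j17.91 Ω
Step 3 — Parallel branch: R2 || L = 1/(1/R2 + 1/L) = 1.011 + j17.85 Ω.
Step 4 — Series with R1: Z_total = R1 + (R2 || L) = 232 + j17.85 Ω = 232.7∠4.4° Ω.
Step 5 — Source phasor: V = 42.8∠-139.7° V = -32.64 - j27.68 V.
Step 6 — Current: I = V / Z = -0.149 - j0.1079 A = 0.1839∠-144.1° A.
Step 7 — Complex power: S = V·I* = 7.849 + j0.6038 VA.
Step 8 — Real power: P = Re(S) = 7.849 W.
Step 9 — Reactive power: Q = Im(S) = 0.6038 VAR.
Step 10 — Apparent power: |S| = 7.872 VA.
Step 11 — Power factor: PF = P/|S| = 0.9971 (lagging).

(a) P = 7.849 W  (b) Q = 0.6038 VAR  (c) S = 7.872 VA  (d) PF = 0.9971 (lagging)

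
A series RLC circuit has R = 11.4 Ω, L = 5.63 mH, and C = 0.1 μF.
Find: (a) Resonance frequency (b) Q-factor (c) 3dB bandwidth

Step 1 — Resonance condition Im(Z)=0 gives ω₀ = 1/√(LC).
Step 2 — ω₀ = 1/√(0.00563·1e-07) = 4.214e+04 rad/s.
Step 3 — f₀ = ω₀/(2π) = 6708 Hz.
Step 4 — Series Q: Q = ω₀L/R = 4.214e+04·0.00563/11.4 = 20.81.
Step 5 — 3dB bandwidth: Δω = ω₀/Q = 2025 rad/s; BW = Δω/(2π) = 322.3 Hz.

(a) f₀ = 6708 Hz  (b) Q = 20.81  (c) BW = 322.3 Hz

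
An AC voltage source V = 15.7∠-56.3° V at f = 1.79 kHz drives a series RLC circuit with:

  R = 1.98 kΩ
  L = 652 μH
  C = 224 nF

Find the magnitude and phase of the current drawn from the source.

Step 1 — Angular frequency: ω = 2π·f = 2π·1790 = 1.125e+04 rad/s.
Step 2 — Component impedances:
  R: Z = R = 1980 Ω
  L: Z = jωL = j·1.125e+04·0.000652 = 0 + j7.333 Ω
  C: Z = 1/(jωC) = -j/(ω·C) = 0 - j396.9 Ω
Step 3 — Series combination: Z_total = R + L + C = 1980 - j389.6 Ω = 2018∠-11.1° Ω.
Step 4 — Source phasor: V = 15.7∠-56.3° V = 8.711 - j13.06 V.
Step 5 — Ohm's law: I = V / Z_total = (8.711 - j13.06) / (1980 - j389.6) = 0.005485 - j0.005517 A.
Step 6 — Convert to polar: |I| = 0.00778 A, ∠I = -45.2°.

I = 0.00778∠-45.2° A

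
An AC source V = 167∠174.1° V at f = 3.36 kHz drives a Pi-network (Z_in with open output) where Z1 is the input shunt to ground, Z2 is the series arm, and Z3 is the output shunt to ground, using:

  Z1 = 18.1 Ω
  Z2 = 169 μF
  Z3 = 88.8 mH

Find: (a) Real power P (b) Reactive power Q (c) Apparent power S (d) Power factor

Step 1 — Angular frequency: ω = 2π·f = 2π·3360 = 2.111e+04 rad/s.
Step 2 — Component impedances:
  Z1: Z = R = 18.1 Ω
  Z2: Z = 1/(jωC) = -j/(ω·C) = 0 - j0.2803 Ω
  Z3: Z = jωL = j·2.111e+04·0.0888 = 0 + j1875 Ω
Step 3 — With open output, the series arm Z2 and the output shunt Z3 appear in series to ground: Z2 + Z3 = 0 + j1874 Ω.
Step 4 — Parallel with input shunt Z1: Z_in = Z1 || (Z2 + Z3) = 18.1 + j0.1748 Ω = 18.1∠0.6° Ω.
Step 5 — Source phasor: V = 167∠174.1° V = -166.1 + j17.17 V.
Step 6 — Current: I = V / Z = -9.168 + j1.037 A = 9.227∠173.5° A.
Step 7 — Complex power: S = V·I* = 1541 + j14.88 VA.
Step 8 — Real power: P = Re(S) = 1541 W.
Step 9 — Reactive power: Q = Im(S) = 14.88 VAR.
Step 10 — Apparent power: |S| = 1541 VA.
Step 11 — Power factor: PF = P/|S| = 1 (lagging).

(a) P = 1541 W  (b) Q = 14.88 VAR  (c) S = 1541 VA  (d) PF = 1 (lagging)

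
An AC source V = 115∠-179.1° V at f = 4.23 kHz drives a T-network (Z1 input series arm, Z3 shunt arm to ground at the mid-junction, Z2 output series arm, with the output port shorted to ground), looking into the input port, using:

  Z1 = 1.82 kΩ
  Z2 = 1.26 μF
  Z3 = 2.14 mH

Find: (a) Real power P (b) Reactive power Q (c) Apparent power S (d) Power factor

Step 1 — Angular frequency: ω = 2π·f = 2π·4230 = 2.658e+04 rad/s.
Step 2 — Component impedances:
  Z1: Z = R = 1820 Ω
  Z2: Z = 1/(jωC) = -j/(ω·C) = 0 - j29.86 Ω
  Z3: Z = jωL = j·2.658e+04·0.00214 = 0 + j56.88 Ω
Step 3 — With the output port shorted to ground, the output series arm Z2 runs from the junction to ground; the shunt arm Z3 also runs from the junction to ground. They appear in parallel: Z3 || Z2 = 0 - j62.87 Ω.
Step 4 — Series with input arm Z1: Z_in = Z1 + (Z3 || Z2) = 1820 - j62.87 Ω = 1821∠-2.0° Ω.
Step 5 — Source phasor: V = 115∠-179.1° V = -115 - j1.806 V.
Step 6 — Current: I = V / Z = -0.06307 - j0.003171 A = 0.06315∠-177.1° A.
Step 7 — Complex power: S = V·I* = 7.258 - j0.2507 VA.
Step 8 — Real power: P = Re(S) = 7.258 W.
Step 9 — Reactive power: Q = Im(S) = -0.2507 VAR.
Step 10 — Apparent power: |S| = 7.262 VA.
Step 11 — Power factor: PF = P/|S| = 0.9994 (leading).

(a) P = 7.258 W  (b) Q = -0.2507 VAR  (c) S = 7.262 VA  (d) PF = 0.9994 (leading)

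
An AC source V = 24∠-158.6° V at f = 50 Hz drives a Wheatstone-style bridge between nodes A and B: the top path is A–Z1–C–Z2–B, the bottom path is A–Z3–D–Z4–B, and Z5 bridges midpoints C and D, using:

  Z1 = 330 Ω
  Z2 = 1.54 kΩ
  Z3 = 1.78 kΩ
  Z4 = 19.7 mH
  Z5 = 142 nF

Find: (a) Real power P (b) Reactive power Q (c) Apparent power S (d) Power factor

Step 1 — Angular frequency: ω = 2π·f = 2π·50 = 314.2 rad/s.
Step 2 — Component impedances:
  Z1: Z = R = 330 Ω
  Z2: Z = R = 1540 Ω
  Z3: Z = R = 1780 Ω
  Z4: Z = jωL = j·314.2·0.0197 = 0 + j6.189 Ω
  Z5: Z = 1/(jωC) = -j/(ω·C) = 0 - j2.242e+04 Ω
Step 3 — Bridge requires nodal analysis (the Z5 bridge couples midpoints C and D, so the two paths cannot be reduced to a simple series/parallel combination). Setting node B to ground and injecting 1 A at node A, the 3-node admittance system at A, C, D solves to V_A = Z_AB = 910.8 - j23.49 Ω = 911.1∠-1.5° Ω.
Step 4 — Source phasor: V = 24∠-158.6° V = -22.35 - j8.757 V.
Step 5 — Current: I = V / Z = -0.02427 - j0.01024 A = 0.02634∠-157.1° A.
Step 6 — Complex power: S = V·I* = 0.632 - j0.0163 VA.
Step 7 — Real power: P = Re(S) = 0.632 W.
Step 8 — Reactive power: Q = Im(S) = -0.0163 VAR.
Step 9 — Apparent power: |S| = 0.6322 VA.
Step 10 — Power factor: PF = P/|S| = 0.9997 (leading).

(a) P = 0.632 W  (b) Q = -0.0163 VAR  (c) S = 0.6322 VA  (d) PF = 0.9997 (leading)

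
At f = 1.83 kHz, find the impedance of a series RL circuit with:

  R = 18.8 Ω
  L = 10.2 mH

Step 1 — Angular frequency: ω = 2π·f = 2π·1830 = 1.15e+04 rad/s.
Step 2 — Component impedances:
  R: Z = R = 18.8 Ω
  L: Z = jωL = j·1.15e+04·0.0102 = 0 + j117.3 Ω
Step 3 — Series combination: Z_total = R + L = 18.8 + j117.3 Ω = 118.8∠80.9° Ω.

Z = 18.8 + j117.3 Ω = 118.8∠80.9° Ω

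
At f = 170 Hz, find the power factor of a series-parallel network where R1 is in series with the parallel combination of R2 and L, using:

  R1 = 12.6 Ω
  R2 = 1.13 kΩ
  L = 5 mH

Step 1 — Angular frequency: ω = 2π·f = 2π·170 = 1068 rad/s.
Step 2 — Component impedances:
  R1: Z = R = 12.6 Ω
  R2: Z = R = 1130 Ω
  L: Z = jωL = j·1068·0.005 = 0 + j5.341 Ω
Step 3 — Parallel branch: R2 || L = 1/(1/R2 + 1/L) = 0.02524 + j5.341 Ω.
Step 4 — Series with R1: Z_total = R1 + (R2 || L) = 12.63 + j5.341 Ω = 13.71∠22.9° Ω.
Step 5 — Power factor: PF = cos(φ) = Re(Z)/|Z| = 12.625/13.708 = 0.921.
Step 6 — Type: Im(Z) = 5.341 ⇒ lagging (phase φ = 22.9°).

PF = 0.921 (lagging, φ = 22.9°)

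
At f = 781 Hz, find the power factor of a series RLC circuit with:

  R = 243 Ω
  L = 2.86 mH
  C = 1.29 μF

Step 1 — Angular frequency: ω = 2π·f = 2π·781 = 4907 rad/s.
Step 2 — Component impedances:
  R: Z = R = 243 Ω
  L: Z = jωL = j·4907·0.00286 = 0 + j14.03 Ω
  C: Z = 1/(jωC) = -j/(ω·C) = 0 - j158 Ω
Step 3 — Series combination: Z_total = R + L + C = 243 - j143.9 Ω = 282.4∠-30.6° Ω.
Step 4 — Power factor: PF = cos(φ) = Re(Z)/|Z| = 243/282.43 = 0.8604.
Step 5 — Type: Im(Z) = -143.9 ⇒ leading (phase φ = -30.6°).

PF = 0.8604 (leading, φ = -30.6°)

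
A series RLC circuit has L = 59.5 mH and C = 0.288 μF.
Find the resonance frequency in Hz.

Step 1 — Resonance condition Im(Z)=0 gives ω₀ = 1/√(LC).
Step 2 — ω₀ = 1/√(0.0595·2.88e-07) = 7639 rad/s.
Step 3 — f₀ = ω₀/(2π) = 1216 Hz.

f₀ = 1216 Hz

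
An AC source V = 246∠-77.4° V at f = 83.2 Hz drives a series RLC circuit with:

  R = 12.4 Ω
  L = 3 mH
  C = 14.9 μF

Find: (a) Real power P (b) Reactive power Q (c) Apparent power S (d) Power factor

Step 1 — Angular frequency: ω = 2π·f = 2π·83.2 = 522.8 rad/s.
Step 2 — Component impedances:
  R: Z = R = 12.4 Ω
  L: Z = jωL = j·522.8·0.003 = 0 + j1.568 Ω
  C: Z = 1/(jωC) = -j/(ω·C) = 0 - j128.4 Ω
Step 3 — Series combination: Z_total = R + L + C = 12.4 - j126.8 Ω = 127.4∠-84.4° Ω.
Step 4 — Source phasor: V = 246∠-77.4° V = 53.66 - j240.1 V.
Step 5 — Current: I = V / Z = 1.916 + j0.2358 A = 1.931∠7.0° A.
Step 6 — Complex power: S = V·I* = 46.22 - j472.7 VA.
Step 7 — Real power: P = Re(S) = 46.22 W.
Step 8 — Reactive power: Q = Im(S) = -472.7 VAR.
Step 9 — Apparent power: |S| = 474.9 VA.
Step 10 — Power factor: PF = P/|S| = 0.09732 (leading).

(a) P = 46.22 W  (b) Q = -472.7 VAR  (c) S = 474.9 VA  (d) PF = 0.09732 (leading)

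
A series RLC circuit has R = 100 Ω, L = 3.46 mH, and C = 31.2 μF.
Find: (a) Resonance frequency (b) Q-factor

Step 1 — Resonance condition Im(Z)=0 gives ω₀ = 1/√(LC).
Step 2 — ω₀ = 1/√(0.00346·3.12e-05) = 3044 rad/s.
Step 3 — f₀ = ω₀/(2π) = 484.4 Hz.
Step 4 — Series Q: Q = ω₀L/R = 3044·0.00346/100 = 0.1053.

(a) f₀ = 484.4 Hz  (b) Q = 0.1053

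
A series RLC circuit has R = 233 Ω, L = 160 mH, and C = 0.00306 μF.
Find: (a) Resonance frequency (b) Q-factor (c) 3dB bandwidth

Step 1 — Resonance: ω₀ = 1/√(LC) = 1/√(0.16·3.06e-09) = 4.519e+04 rad/s.
Step 2 — f₀ = ω₀/(2π) = 7193 Hz.
Step 3 — Series Q: Q = ω₀L/R = 4.519e+04·0.16/233 = 31.03.
Step 4 — Bandwidth: Δω = ω₀/Q = 1456 rad/s; BW = Δω/(2π) = 231.8 Hz.

(a) f₀ = 7193 Hz  (b) Q = 31.03  (c) BW = 231.8 Hz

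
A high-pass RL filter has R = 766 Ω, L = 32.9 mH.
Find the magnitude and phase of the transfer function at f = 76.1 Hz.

Step 1 — Angular frequency: ω = 2π·76.1 = 478.2 rad/s.
Step 2 — Transfer function: H(jω) = jωL/(R + jωL).
Step 3 — Numerator jωL = j·15.73; denominator R + jωL = 766 + j15.73.
Step 4 — H = 0.0004216 + j0.02053.
Step 5 — Magnitude: |H| = 0.02053 (-33.8 dB); phase: φ = 88.8°.

|H| = 0.02053 (-33.8 dB), φ = 88.8°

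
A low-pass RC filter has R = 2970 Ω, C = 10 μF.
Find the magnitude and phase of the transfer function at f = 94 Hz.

Step 1 — Angular frequency: ω = 2π·94 = 590.6 rad/s.
Step 2 — Transfer function: H(jω) = 1/(1 + jωRC).
Step 3 — Denominator: 1 + jωRC = 1 + j·590.6·2970·1e-05 = 1 + j17.54.
Step 4 — H = 0.003239 - j0.05682.
Step 5 — Magnitude: |H| = 0.05692 (-24.9 dB); phase: φ = -86.7°.

|H| = 0.05692 (-24.9 dB), φ = -86.7°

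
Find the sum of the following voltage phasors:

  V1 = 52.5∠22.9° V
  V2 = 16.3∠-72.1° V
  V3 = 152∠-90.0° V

Step 1 — Convert each phasor to rectangular form:
  V1 = 52.5·(cos(22.9°) + j·sin(22.9°)) = 48.36 + j20.43 V
  V2 = 16.3·(cos(-72.1°) + j·sin(-72.1°)) = 5.01 - j15.51 V
  V3 = 152·(cos(-90.0°) + j·sin(-90.0°)) = 0 - j152 V
Step 2 — Sum components: V_total = 53.37 - j147.1 V.
Step 3 — Convert to polar: |V_total| = 156.5 V, ∠V_total = -70.1°.

V_total = 156.5∠-70.1° V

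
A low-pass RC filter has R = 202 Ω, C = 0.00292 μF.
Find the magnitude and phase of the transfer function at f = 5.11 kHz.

Step 1 — Angular frequency: ω = 2π·5110 = 3.211e+04 rad/s.
Step 2 — Transfer function: H(jω) = 1/(1 + jωRC).
Step 3 — Denominator: 1 + jωRC = 1 + j·3.211e+04·202·2.92e-09 = 1 + j0.01894.
Step 4 — H = 0.9996 - j0.01893.
Step 5 — Magnitude: |H| = 0.9998 (-0.0 dB); phase: φ = -1.1°.

|H| = 0.9998 (-0.0 dB), φ = -1.1°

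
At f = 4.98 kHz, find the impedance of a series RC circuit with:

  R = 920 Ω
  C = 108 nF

Step 1 — Angular frequency: ω = 2π·f = 2π·4980 = 3.129e+04 rad/s.
Step 2 — Component impedances:
  R: Z = R = 920 Ω
  C: Z = 1/(jωC) = -j/(ω·C) = 0 - j295.9 Ω
Step 3 — Series combination: Z_total = R + C = 920 - j295.9 Ω = 966.4∠-17.8° Ω.

Z = 920 - j295.9 Ω = 966.4∠-17.8° Ω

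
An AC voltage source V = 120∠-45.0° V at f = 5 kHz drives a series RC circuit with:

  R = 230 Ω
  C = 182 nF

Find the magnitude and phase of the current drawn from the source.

Step 1 — Angular frequency: ω = 2π·f = 2π·5000 = 3.142e+04 rad/s.
Step 2 — Component impedances:
  R: Z = R = 230 Ω
  C: Z = 1/(jωC) = -j/(ω·C) = 0 - j174.9 Ω
Step 3 — Series combination: Z_total = R + C = 230 - j174.9 Ω = 288.9∠-37.2° Ω.
Step 4 — Source phasor: V = 120∠-45.0° V = 84.85 - j84.85 V.
Step 5 — Ohm's law: I = V / Z_total = (84.85 - j84.85) / (230 - j174.9) = 0.4115 - j0.056 A.
Step 6 — Convert to polar: |I| = 0.4153 A, ∠I = -7.8°.

I = 0.4153∠-7.8° A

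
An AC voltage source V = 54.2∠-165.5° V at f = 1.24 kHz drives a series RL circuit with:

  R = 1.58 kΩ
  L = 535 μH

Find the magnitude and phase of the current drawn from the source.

Step 1 — Angular frequency: ω = 2π·f = 2π·1240 = 7791 rad/s.
Step 2 — Component impedances:
  R: Z = R = 1580 Ω
  L: Z = jωL = j·7791·0.000535 = 0 + j4.168 Ω
Step 3 — Series combination: Z_total = R + L = 1580 + j4.168 Ω = 1580∠0.2° Ω.
Step 4 — Source phasor: V = 54.2∠-165.5° V = -52.47 - j13.57 V.
Step 5 — Ohm's law: I = V / Z_total = (-52.47 - j13.57) / (1580 + j4.168) = -0.03323 - j0.008501 A.
Step 6 — Convert to polar: |I| = 0.0343 A, ∠I = -165.7°.

I = 0.0343∠-165.7° A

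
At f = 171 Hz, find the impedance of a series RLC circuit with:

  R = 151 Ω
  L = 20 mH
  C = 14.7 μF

Step 1 — Angular frequency: ω = 2π·f = 2π·171 = 1074 rad/s.
Step 2 — Component impedances:
  R: Z = R = 151 Ω
  L: Z = jωL = j·1074·0.02 = 0 + j21.49 Ω
  C: Z = 1/(jωC) = -j/(ω·C) = 0 - j63.32 Ω
Step 3 — Series combination: Z_total = R + L + C = 151 - j41.83 Ω = 156.7∠-15.5° Ω.

Z = 151 - j41.83 Ω = 156.7∠-15.5° Ω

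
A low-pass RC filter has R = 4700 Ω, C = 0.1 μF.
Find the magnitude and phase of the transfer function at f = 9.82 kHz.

Step 1 — Angular frequency: ω = 2π·9820 = 6.17e+04 rad/s.
Step 2 — Transfer function: H(jω) = 1/(1 + jωRC).
Step 3 — Denominator: 1 + jωRC = 1 + j·6.17e+04·4700·1e-07 = 1 + j29.
Step 4 — H = 0.001188 - j0.03444.
Step 5 — Magnitude: |H| = 0.03446 (-29.3 dB); phase: φ = -88.0°.

|H| = 0.03446 (-29.3 dB), φ = -88.0°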